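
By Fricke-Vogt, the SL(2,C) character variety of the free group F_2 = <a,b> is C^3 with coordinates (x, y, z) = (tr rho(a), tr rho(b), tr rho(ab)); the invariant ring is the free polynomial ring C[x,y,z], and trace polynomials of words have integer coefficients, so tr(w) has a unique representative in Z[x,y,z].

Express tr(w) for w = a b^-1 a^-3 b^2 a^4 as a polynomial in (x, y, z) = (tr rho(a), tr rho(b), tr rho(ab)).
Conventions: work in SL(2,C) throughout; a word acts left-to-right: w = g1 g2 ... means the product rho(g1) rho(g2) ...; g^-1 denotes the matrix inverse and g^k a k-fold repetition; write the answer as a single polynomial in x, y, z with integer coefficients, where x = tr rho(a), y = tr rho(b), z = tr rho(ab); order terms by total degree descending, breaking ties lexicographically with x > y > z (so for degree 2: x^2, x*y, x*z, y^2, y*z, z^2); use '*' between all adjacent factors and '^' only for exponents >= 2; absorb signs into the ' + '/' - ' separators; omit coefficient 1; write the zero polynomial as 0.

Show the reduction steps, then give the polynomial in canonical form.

-x^7*y^2*z + x^8*y + x^6*y^3 + x^6*y*z^2 + 4*x^5*y^2*z - 8*x^6*y - 4*x^4*y^3 - 4*x^4*y*z^2 - 4*x^3*y^2*z + 20*x^4*y + 4*x^2*y^3 + 4*x^2*y*z^2 + x*y^2*z - 17*x^2*y - y^3 - y*z^2 + x*z + 3*y

trace(b a^2) = trace(a)*trace(b a) - trace(b) = x*z - y
trace(a^3 b) = trace(a)*trace(b a^2) - trace(b a) = x^2*z - x*y - z
use: trace(a^2) = trace(a)*trace(a) - trace(1) = x^2 - 2
apply: trace(a^3) = trace(a)*trace(a^2) - trace(a) = x^3 - 3*x
trace(b^2 a^3) = trace(b)*trace(a^3 b) - trace(a^3) = x^2*y*z - x^3 - x*y^2 - y*z + 3*x
use: trace(a b^3 a^2) = trace(b)*trace(b a^3 b) - trace(b a^3) = x^2*y^2*z - x^3*y - x*y^3 - x^2*z - y^2*z + 4*x*y + z
use: trace(b a b) = trace(b)*trace(a b) - trace(a) = y*z - x
use: trace(b^3 a) = trace(b)*trace(b a b) - trace(b a) = y^2*z - x*y - z
apply: trace(b^2) = trace(b)*trace(b) - trace(1) = y^2 - 2
apply: trace(b^3) = trace(b)*trace(b^2) - trace(b) = y^3 - 3*y
trace(a b^3 a) = trace(a)*trace(b^3 a) - trace(b^3) = x*y^2*z - x^2*y - y^3 - x*z + 3*y
apply: trace(a b^3 a^3) = trace(a)*trace(a b^3 a^2) - trace(a b^3 a) = x^3*y^2*z - x^4*y - x^2*y^3 - x^3*z - 2*x*y^2*z + 5*x^2*y + y^3 + 2*x*z - 3*y
trace(b^2 a^5 b) = trace(a)*trace(a b^3 a^3) - trace(a b^3 a^2) = x^4*y^2*z - x^5*y - x^3*y^3 - x^4*z - 3*x^2*y^2*z + 6*x^3*y + 2*x*y^3 + 3*x^2*z + y^2*z - 7*x*y - z
use: trace(b a b a) = trace(a b)*trace(a b) - trace(1) = z^2 - 2
apply: trace(a^2 b a b) = trace(a)*trace(b a b a) - trace(b a b) = x*z^2 - y*z - x
trace(b a b^2 a^2) = trace(b)*trace(a^2 b a b) - trace(a^2 b a) = x*y*z^2 - x^2*z - y^2*z + z
apply: trace(b a b^2 a) = trace(b)*trace(a b a b) - trace(a b a) = y*z^2 - x*z - y
apply: trace(b a b^2 a^3) = trace(a)*trace(b a b^2 a^2) - trace(b a b^2 a) = x^2*y*z^2 - x^3*z - x*y^2*z - y*z^2 + 2*x*z + y
trace(a^3 b a b^2 a) = trace(a)*trace(b a b^2 a^3) - trace(b a b^2 a^2) = x^3*y*z^2 - x^4*z - x^2*y^2*z - 2*x*y*z^2 + 3*x^2*z + y^2*z + x*y - z
trace(b^2 a^5 b a) = trace(a)*trace(a^3 b a b^2 a) - trace(a^3 b a b^2) = x^4*y*z^2 - x^5*z - x^3*y^2*z - 3*x^2*y*z^2 + 4*x^3*z + 2*x*y^2*z + x^2*y + y*z^2 - 3*x*z - y
apply: trace(a^-1 b^2 a^5 b) = trace(b^2 a^5 b)*trace(a) - trace(b^2 a^5 b a) = x^5*y^2*z - x^6*y - x^4*y^3 - x^4*y*z^2 - 2*x^3*y^2*z + 6*x^4*y + 2*x^2*y^3 + 3*x^2*y*z^2 - x^3*z - x*y^2*z - 8*x^2*y - y*z^2 + 2*x*z + y
use: trace(a^-2 b^2 a^5 b) = trace(a^-1 b^2 a^5 b)*trace(a) - trace(a^-1 b^2 a^5 b a) = x^6*y^2*z - x^7*y - x^5*y^3 - x^5*y*z^2 - 3*x^4*y^2*z + 7*x^5*y + 3*x^3*y^3 + 3*x^3*y*z^2 + 2*x^2*y^2*z - 14*x^3*y - 2*x*y^3 - x*y*z^2 - x^2*z - y^2*z + 8*x*y + z
apply: trace(b^2 a^5 b^-1 a^-2) = trace(a^-2 b^2 a^5)*trace(b) - trace(a^-2 b^2 a^5 b) = -x^6*y^2*z + x^7*y + x^5*y^3 + x^5*y*z^2 + 3*x^4*y^2*z - 7*x^5*y - 3*x^3*y^3 - 3*x^3*y*z^2 - x^2*y^2*z + 13*x^3*y + x*y^3 + x*y*z^2 + x^2*z - 5*x*y - z
trace(b a^4) = trace(a)*trace(b a^3) - trace(b a^2) = x^3*z - x^2*y - 2*x*z + y
apply: trace(b a^5) = trace(a)*trace(b a^4) - trace(b a^3) = x^4*z - x^3*y - 3*x^2*z + 2*x*y + z
apply: trace(a^4) = trace(a)*trace(a^3) - trace(a^2) = x^4 - 4*x^2 + 2
trace(a^3 b^2 a) = trace(b)*trace(a^4 b) - trace(a^4) = x^3*y*z - x^4 - x^2*y^2 - 2*x*y*z + 4*x^2 + y^2 - 2
trace(a^3 b^2 a^2) = trace(a)*trace(a^3 b^2 a) - trace(a^3 b^2) = x^4*y*z - x^5 - x^3*y^2 - 3*x^2*y*z + 5*x^3 + 2*x*y^2 + y*z - 5*x
trace(a b^2 a^5) = trace(a)*trace(a^3 b^2 a^2) - trace(a^3 b^2 a) = x^5*y*z - x^6 - x^4*y^2 - 4*x^3*y*z + 6*x^4 + 3*x^2*y^2 + 3*x*y*z - 9*x^2 - y^2 + 2
trace(b^2 a^5 b^-1 a) = trace(a b^2 a^5)*trace(b) - trace(a b^2 a^5 b) = x^5*y^2*z - x^6*y - x^4*y^3 - x^4*y*z^2 + x^5*z - 3*x^3*y^2*z + 6*x^4*y + 3*x^2*y^3 + 3*x^2*y*z^2 - 4*x^3*z + x*y^2*z - 10*x^2*y - y^3 - y*z^2 + 3*x*z + 3*y
use: trace(b^2 a^5 b^-1 a^-1) = trace(b^2 a^5 b^-1)*trace(a) - trace(b^2 a^5 b^-1 a) = -x^5*y^2*z + x^6*y + x^4*y^3 + x^4*y*z^2 + 3*x^3*y^2*z - 7*x^4*y - 3*x^2*y^3 - 3*x^2*y*z^2 + x^3*z - x*y^2*z + 12*x^2*y + y^3 + y*z^2 - 2*x*z - 3*y
use: trace(a b^-1 a^-3 b^2 a^4) = trace(b^2 a^5 b^-1 a^-2)*trace(a) - trace(b^2 a^5 b^-1 a^-1) = -x^7*y^2*z + x^8*y + x^6*y^3 + x^6*y*z^2 + 4*x^5*y^2*z - 8*x^6*y - 4*x^4*y^3 - 4*x^4*y*z^2 - 4*x^3*y^2*z + 20*x^4*y + 4*x^2*y^3 + 4*x^2*y*z^2 + x*y^2*z - 17*x^2*y - y^3 - y*z^2 + x*z + 3*y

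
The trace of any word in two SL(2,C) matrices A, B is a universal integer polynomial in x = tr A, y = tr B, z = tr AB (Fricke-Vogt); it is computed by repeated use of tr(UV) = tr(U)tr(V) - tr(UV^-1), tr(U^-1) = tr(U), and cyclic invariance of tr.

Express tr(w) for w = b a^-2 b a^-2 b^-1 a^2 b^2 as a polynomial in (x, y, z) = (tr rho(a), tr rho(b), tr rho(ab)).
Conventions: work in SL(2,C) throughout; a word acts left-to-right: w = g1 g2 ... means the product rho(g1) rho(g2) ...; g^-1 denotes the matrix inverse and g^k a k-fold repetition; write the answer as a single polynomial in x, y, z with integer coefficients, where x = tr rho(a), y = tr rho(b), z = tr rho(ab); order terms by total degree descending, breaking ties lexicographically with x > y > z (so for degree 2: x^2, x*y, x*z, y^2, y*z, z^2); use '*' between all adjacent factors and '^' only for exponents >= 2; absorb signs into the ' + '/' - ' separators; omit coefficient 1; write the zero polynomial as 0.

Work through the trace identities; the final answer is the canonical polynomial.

next, tr(a b^2) = tr(b) tr(a b) - tr(a) = y*z - x
and tr(b^2 a b) = tr(b) tr(a b^2) - tr(a b) = y^2*z - x*y - z
tr(b a b^3) = tr(b) tr(b^2 a b) - tr(b^2 a) = y^3*z - x*y^2 - 2*y*z + x
and tr(a b a b) = tr(b a) tr(b a) - tr(1) = z^2 - 2
next, tr(a b a) = tr(a) tr(b a) - tr(b) = x*z - y
and tr(b a b a b) = tr(b) tr(a b a b) - tr(a b a) = y*z^2 - x*z - y
tr(b a b^3 a) = tr(b) tr(b a b a b) - tr(b a b a) = y^2*z^2 - x*y*z - y^2 - z^2 + 2
tr(a b^3 a^-1 b) = tr(b a b^3) tr(a) - tr(b a b^3 a) = x*y^3*z - x^2*y^2 - y^2*z^2 - x*y*z + x^2 + y^2 + z^2 - 2
and tr(b^2) = tr(b) tr(b) - tr(1) = y^2 - 2
tr(b^3) = tr(b) tr(b^2) - tr(b) = y^3 - 3*y
and tr(b a^2 b^2) = tr(a) tr(b^3 a) - tr(b^3) = x*y^2*z - x^2*y - y^3 - x*z + 3*y
next, tr(a^2) = tr(a) tr(a) - tr(1) = x^2 - 2
next, tr(b a^2 b) = tr(b) tr(a^2 b) - tr(a^2) = x*y*z - x^2 - y^2 + 2
tr(b^3 a^2 b) = tr(b) tr(b a^2 b^2) - tr(b a^2 b) = x*y^3*z - x^2*y^2 - y^4 - 2*x*y*z + x^2 + 4*y^2 - 2
and tr(b^2 a^2 b^3) = tr(b) tr(b^3 a^2 b) - tr(b^3 a^2) = x*y^4*z - x^2*y^3 - y^5 - 3*x*y^2*z + 2*x^2*y + 5*y^3 + x*z - 5*y
next, tr(b^2 a b^2 a) = tr(b) tr(a b^2 a b) - tr(a b^2 a) = y^2*z^2 - 2*x*y*z + x^2 - 2
tr(b a b^2 a^2 b) = tr(a) tr(b^2 a b^2 a) - tr(b^2 a b^2) = x*y^2*z^2 - 2*x^2*y*z - y^3*z + x^3 + x*y^2 + 2*y*z - 3*x
tr(b a b^2 a^2) = tr(a) tr(b a b^2 a) - tr(b a b^2) = x*y*z^2 - x^2*z - y^2*z + z
and tr(b^2 a^2 b^3 a) = tr(b) tr(b a b^2 a^2 b) - tr(b a b^2 a^2) = x*y^3*z^2 - 2*x^2*y^2*z - y^4*z + x^3*y + x*y^3 - x*y*z^2 + x^2*z + 3*y^2*z - 3*x*y - z
tr(b a^2 b^3 a^-1 b) = tr(b^2 a^2 b^3) tr(a) - tr(b^2 a^2 b^3 a) = x^2*y^4*z - x^3*y^3 - x*y^5 - x*y^3*z^2 - x^2*y^2*z + y^4*z + x^3*y + 4*x*y^3 + x*y*z^2 - 3*y^2*z - 2*x*y + z
tr(b^4 a b a) = tr(b) tr(b a b a b^2) - tr(b a b a b) = y^3*z^2 - x*y^2*z - y^3 - 2*y*z^2 + x*z + 3*y
and tr(b^4 a b) = tr(b) tr(b a b^3) - tr(b a b^2) = y^4*z - x*y^3 - 3*y^2*z + 2*x*y + z
tr(b a b a^2 b^3) = tr(a) tr(b^4 a b a) - tr(b^4 a b) = x*y^3*z^2 - x^2*y^2*z - y^4*z - 2*x*y*z^2 + x^2*z + 3*y^2*z + x*y - z
tr(a b a b a b) = tr(a b) tr(a b a b) - tr(a^-1 b^-1) = z^3 - 3*z
tr(a b a b a) = tr(a) tr(b a b a) - tr(b a b) = x*z^2 - y*z - x
and tr(a b a b a b^2) = tr(b) tr(a b a b a b) - tr(a b a b a) = y*z^3 - x*z^2 - 2*y*z + x
tr(b^3 a b a b a) = tr(b) tr(a b a b a b^2) - tr(a b a b a b) = y^2*z^3 - x*y*z^2 - 2*y^2*z - z^3 + x*y + 3*z
tr(b a b a^2 b^3 a) = tr(a) tr(b^3 a b a b a) - tr(b^3 a b a b) = x*y^2*z^3 - x^2*y*z^2 - y^3*z^2 - x*y^2*z - x*z^3 + x^2*y + y^3 + 2*y*z^2 + 2*x*z - 3*y
tr(b a^2 b^3 a^-1 b a) = tr(b a b a^2 b^3) tr(a) - tr(b a b a^2 b^3 a) = x^2*y^3*z^2 - x^3*y^2*z - x*y^4*z - x*y^2*z^3 - x^2*y*z^2 + y^3*z^2 + x^3*z + 4*x*y^2*z + x*z^3 - y^3 - 2*y*z^2 - 3*x*z + 3*y
tr(a^2 b^3 a^-1 b a^-1 b) = tr(b a^2 b^3 a^-1 b) tr(a) - tr(b a^2 b^3 a^-1 b a) = x^3*y^4*z - x^4*y^3 - x^2*y^5 - 2*x^2*y^3*z^2 + 2*x*y^4*z + x*y^2*z^3 + x^4*y + 4*x^2*y^3 + 2*x^2*y*z^2 - y^3*z^2 - x^3*z - 7*x*y^2*z - x*z^3 - 2*x^2*y + y^3 + 2*y*z^2 + 4*x*z - 3*y
next, tr(a^-1 b a^-1 b^-1 a^2 b^3) = tr(a^2 b^3 a^-1 b a^-1) tr(b) - tr(a^2 b^3 a^-1 b a^-1 b) = -x^3*y^4*z + x^4*y^3 + x^2*y^5 + 2*x^2*y^3*z^2 - x*y^4*z - x*y^2*z^3 - x^4*y - 5*x^2*y^3 - 2*x^2*y*z^2 + x^3*z + 6*x*y^2*z + x*z^3 + 3*x^2*y - y*z^2 - 4*x*z + y
tr(a^2 b^4 a^-1 b) = tr(b a^2 b^4) tr(a) - tr(b a^2 b^4 a) = x^2*y^4*z - x^3*y^3 - x*y^5 - x*y^3*z^2 - 2*x^2*y^2*z + y^4*z + 2*x^3*y + 5*x*y^3 + 2*x*y*z^2 - 3*y^2*z - 6*x*y + z
tr(b a^-1 b^-1 a^2 b^3) = tr(a^2 b^4 a^-1) tr(b) - tr(a^2 b^4 a^-1 b) = -x^2*y^4*z + x^3*y^3 + x*y^5 + x*y^3*z^2 + 2*x^2*y^2*z - 2*x^3*y - 6*x*y^3 - 2*x*y*z^2 + y^2*z + 7*x*y - z
tr(b^-1 a^2 b^3 a^-2 b a^-1) = tr(a^-1 b a^-1 b^-1 a^2 b^3) tr(a) - tr(a^-1 b a^-1 b^-1 a^2 b^3 a) = -x^4*y^4*z + x^5*y^3 + x^3*y^5 + 2*x^3*y^3*z^2 - x^2*y^2*z^3 - x^5*y - 6*x^3*y^3 - 2*x^3*y*z^2 - x*y^5 - x*y^3*z^2 + x^4*z + 4*x^2*y^2*z + x^2*z^3 + 5*x^3*y + 6*x*y^3 + x*y*z^2 - 4*x^2*z - y^2*z - 6*x*y + z
next, tr(b a^-2 b a^-2 b^-1 a^2 b^2) = tr(b^-1 a^2 b^3 a^-2 b a^-1) tr(a) - tr(b^-1 a^2 b^3 a^-2 b) = -x^5*y^4*z + x^6*y^3 + x^4*y^5 + 2*x^4*y^3*z^2 - x^3*y^2*z^3 - x^6*y - 6*x^4*y^3 - 2*x^4*y*z^2 - x^2*y^5 - x^2*y^3*z^2 + x^5*z + 4*x^3*y^2*z + x^3*z^3 + 5*x^4*y + 6*x^2*y^3 + x^2*y*z^2 - 4*x^3*z - x*y^2*z - 6*x^2*y - y^3 + x*z + 3*y

-x^5*y^4*z + x^6*y^3 + x^4*y^5 + 2*x^4*y^3*z^2 - x^3*y^2*z^3 - x^6*y - 6*x^4*y^3 - 2*x^4*y*z^2 - x^2*y^5 - x^2*y^3*z^2 + x^5*z + 4*x^3*y^2*z + x^3*z^3 + 5*x^4*y + 6*x^2*y^3 + x^2*y*z^2 - 4*x^3*z - x*y^2*z - 6*x^2*y - y^3 + x*z + 3*y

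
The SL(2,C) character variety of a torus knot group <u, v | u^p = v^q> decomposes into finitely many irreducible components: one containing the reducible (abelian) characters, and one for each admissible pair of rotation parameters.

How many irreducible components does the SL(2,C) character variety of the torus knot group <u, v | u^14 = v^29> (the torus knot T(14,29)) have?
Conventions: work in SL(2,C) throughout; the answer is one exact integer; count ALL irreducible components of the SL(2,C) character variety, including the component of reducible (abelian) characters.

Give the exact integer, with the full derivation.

Gamma = < u, v | u^14 = v^29 > (torus knot T(14,29)); the central element u^14 = v^29 acts as +I or -I in any irreducible SL(2,C) representation.
This locks tr(u) to 2*cos(pi*alpha/14), alpha in 1..13, and tr(v) to 2*cos(pi*beta/29), beta in 1..28, on each component of irreducible characters.
u^14 = (-1)^alpha I and v^29 = (-1)^beta I must agree, so alpha and beta have equal parity.
count pairs: odd alpha (7 choices) x odd beta (14), plus even alpha (6) x even beta (14): 7*14 + 6*14 = 182.
That is 182 components of irreducible characters, and with the reducible (abelian) component the total is 183.

183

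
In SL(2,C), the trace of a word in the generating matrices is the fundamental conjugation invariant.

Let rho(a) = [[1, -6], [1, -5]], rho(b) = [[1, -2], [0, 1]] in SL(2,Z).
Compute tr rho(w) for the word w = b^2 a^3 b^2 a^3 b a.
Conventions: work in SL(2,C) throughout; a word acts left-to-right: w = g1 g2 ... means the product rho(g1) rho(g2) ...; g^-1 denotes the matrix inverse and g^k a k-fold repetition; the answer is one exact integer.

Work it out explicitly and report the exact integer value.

rho(b) = [[1, -2], [0, 1]]
... * rho(b) = [[1, -2], [0, 1]]  ->  [[1, -4], [0, 1]]
... * rho(a) = [[1, -6], [1, -5]]  ->  [[-3, 14], [1, -5]]
... * rho(a) = [[1, -6], [1, -5]]  ->  [[11, -52], [-4, 19]]
... * rho(a) = [[1, -6], [1, -5]]  ->  [[-41, 194], [15, -71]]
... * rho(b) = [[1, -2], [0, 1]]  ->  [[-41, 276], [15, -101]]
... * rho(b) = [[1, -2], [0, 1]]  ->  [[-41, 358], [15, -131]]
... * rho(a) = [[1, -6], [1, -5]]  ->  [[317, -1544], [-116, 565]]
... * rho(a) = [[1, -6], [1, -5]]  ->  [[-1227, 5818], [449, -2129]]
... * rho(a) = [[1, -6], [1, -5]]  ->  [[4591, -21728], [-1680, 7951]]
... * rho(b) = [[1, -2], [0, 1]]  ->  [[4591, -30910], [-1680, 11311]]
... * rho(a) = [[1, -6], [1, -5]]  ->  [[-26319, 127004], [9631, -46475]]
tr = -26319 + -46475 = -72794

-72794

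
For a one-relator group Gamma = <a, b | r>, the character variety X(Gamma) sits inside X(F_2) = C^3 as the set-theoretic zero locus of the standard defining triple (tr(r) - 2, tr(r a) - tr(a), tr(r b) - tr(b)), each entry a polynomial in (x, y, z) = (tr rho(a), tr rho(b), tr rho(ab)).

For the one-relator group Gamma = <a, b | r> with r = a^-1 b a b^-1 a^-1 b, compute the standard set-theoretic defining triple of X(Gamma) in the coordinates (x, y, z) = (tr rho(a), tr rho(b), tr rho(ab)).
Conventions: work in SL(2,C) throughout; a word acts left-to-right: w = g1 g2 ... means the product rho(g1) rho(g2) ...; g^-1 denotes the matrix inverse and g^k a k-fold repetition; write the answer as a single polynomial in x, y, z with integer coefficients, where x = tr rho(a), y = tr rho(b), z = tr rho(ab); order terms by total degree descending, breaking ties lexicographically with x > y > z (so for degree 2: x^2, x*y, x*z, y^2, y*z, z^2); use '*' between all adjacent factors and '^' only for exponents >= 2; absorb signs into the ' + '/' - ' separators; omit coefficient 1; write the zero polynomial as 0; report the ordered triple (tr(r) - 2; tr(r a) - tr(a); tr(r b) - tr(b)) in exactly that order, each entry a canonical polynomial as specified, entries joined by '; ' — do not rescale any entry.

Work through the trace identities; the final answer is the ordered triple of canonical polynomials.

-x^2*y^2*z + x^3*y + x*y^3 + 2*x*y*z^2 - x^2*z - y^2*z - z^3 - 3*x*y + 3*z - 2; -x*y^2*z + x^2*y + y^3 + y*z^2 - x - 3*y; -x^2*y^3*z + x^3*y^2 + x*y^4 + 2*x*y^2*z^2 - y^3*z - y*z^3 - x^3 - 4*x*y^2 - x*z^2 + 3*y*z + 3*x - y

tr(b^2) = tr(b)*tr(b) - tr(1)  (reduce the b square) = y^2 - 2
tr(a b^2) = tr(b)*tr(a b) - tr(a)  (reduce the b square) = y*z - x
tr(b^2 a b) = tr(b)*tr(a b^2) - tr(a b)  (reduce the b square) = y^2*z - x*y - z
tr(a b a b) = tr(a b)*tr(a b) - tr(1)  (split on a) = z^2 - 2
tr(a b a) = tr(a)*tr(b a) - tr(b)  (reduce the a square) = x*z - y
tr(b^2 a b a) = tr(b)*tr(a b a b) - tr(a b a)  (reduce the b square) = y*z^2 - x*z - y
tr(a^-1 b^2 a b) = tr(b^2 a b)*tr(a) - tr(b^2 a b a)  (eliminate a^-1) = x*y^2*z - x^2*y - y*z^2 + y
tr(b a b^-1 a^-1 b) = tr(a^-1 b^2 a)*tr(b) - tr(a^-1 b^2 a b)  (eliminate b^-1) = -x*y^2*z + x^2*y + y^3 + y*z^2 - 3*y
tr(a b a b a) = tr(a)*tr(b a b a) - tr(b a b)  (reduce the a square) = x*z^2 - y*z - x
tr(a b a b a b) = tr(b a b a)*tr(b a) - tr(a b)  (split on b) = z^3 - 3*z
tr(b a b a b^-1 a) = tr(a b a b a)*tr(b) - tr(a b a b a b)  (eliminate b^-1) = x*y*z^2 - y^2*z - z^3 - x*y + 3*z
tr(b a b^-1 a^-1 b a) = tr(b a b a b^-1)*tr(a) - tr(b a b a b^-1 a)  (eliminate a^-1) = -x*y*z^2 + x^2*z + y^2*z + z^3 - 3*z
tr(a^-1 b a b^-1 a^-1 b) = tr(b a b^-1 a^-1 b)*tr(a) - tr(b a b^-1 a^-1 b a)  (eliminate a^-1) = -x^2*y^2*z + x^3*y + x*y^3 + 2*x*y*z^2 - x^2*z - y^2*z - z^3 - 3*x*y + 3*z
tr(b^3) = tr(b)*tr(b^2) - tr(b)   [square of b] = y^3 - 3*y
tr(b^3 a b) = tr(b)*tr(b^2 a b) - tr(b^2 a)   [square of b] = y^3*z - x*y^2 - 2*y*z + x
tr(b^3 a b a) = tr(b)*tr(a b a b^2) - tr(a b a b)   [square of b] = y^2*z^2 - x*y*z - y^2 - z^2 + 2
tr(a^-1 b^3 a b) = tr(b^3 a b)*tr(a) - tr(b^3 a b a)   [inverse elimination on a] = x*y^3*z - x^2*y^2 - y^2*z^2 - x*y*z + x^2 + y^2 + z^2 - 2
tr(b a b^-1 a^-1 b^2) = tr(a^-1 b^3 a)*tr(b) - tr(a^-1 b^3 a b)   [inverse elimination on b] = -x*y^3*z + x^2*y^2 + y^4 + y^2*z^2 + x*y*z - x^2 - 4*y^2 - z^2 + 2
tr(b^2 a b a b a) = tr(b)*tr(a b a b a b) - tr(a b a b a)   [square of b] = y*z^3 - x*z^2 - 2*y*z + x
tr(a^-1 b^2 a b a b) = tr(b^2 a b a b)*tr(a) - tr(b^2 a b a b a)   [inverse elimination on a] = x*y^2*z^2 - x^2*y*z - y*z^3 - x*y^2 + 2*y*z + x
tr(b a b^-1 a^-1 b^2 a) = tr(a^-1 b^2 a b a)*tr(b) - tr(a^-1 b^2 a b a b)   [inverse elimination on b] = -x*y^2*z^2 + x^2*y*z + y^3*z + y*z^3 - 3*y*z - x
tr(a^-1 b a b^-1 a^-1 b^2) = tr(b a b^-1 a^-1 b^2)*tr(a) - tr(b a b^-1 a^-1 b^2 a)   [inverse elimination on a] = -x^2*y^3*z + x^3*y^2 + x*y^4 + 2*x*y^2*z^2 - y^3*z - y*z^3 - x^3 - 4*x*y^2 - x*z^2 + 3*y*z + 3*x
assemble the triple (tr(r) - 2; tr(r a) - x; tr(r b) - y)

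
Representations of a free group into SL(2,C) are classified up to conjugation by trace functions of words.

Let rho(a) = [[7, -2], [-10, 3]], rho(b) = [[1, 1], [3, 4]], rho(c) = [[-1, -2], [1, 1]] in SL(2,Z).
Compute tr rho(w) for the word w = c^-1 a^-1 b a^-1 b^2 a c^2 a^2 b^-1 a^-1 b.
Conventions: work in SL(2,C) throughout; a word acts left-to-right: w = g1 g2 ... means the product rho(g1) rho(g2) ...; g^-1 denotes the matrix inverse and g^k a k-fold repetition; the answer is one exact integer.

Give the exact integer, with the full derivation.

11284482

rho(c^-1) = [[1, 2], [-1, -1]]
... * rho(a^-1) = [[3, 2], [10, 7]]  ->  [[23, 16], [-13, -9]]
... * rho(b) = [[1, 1], [3, 4]]  ->  [[71, 87], [-40, -49]]
... * rho(a^-1) = [[3, 2], [10, 7]]  ->  [[1083, 751], [-610, -423]]
... * rho(b) = [[1, 1], [3, 4]]  ->  [[3336, 4087], [-1879, -2302]]
... * rho(b) = [[1, 1], [3, 4]]  ->  [[15597, 19684], [-8785, -11087]]
... * rho(a) = [[7, -2], [-10, 3]]  ->  [[-87661, 27858], [49375, -15691]]
... * rho(c) = [[-1, -2], [1, 1]]  ->  [[115519, 203180], [-65066, -114441]]
... * rho(c) = [[-1, -2], [1, 1]]  ->  [[87661, -27858], [-49375, 15691]]
... * rho(a) = [[7, -2], [-10, 3]]  ->  [[892207, -258896], [-502535, 145823]]
... * rho(a) = [[7, -2], [-10, 3]]  ->  [[8834409, -2561102], [-4975975, 1442539]]
... * rho(b^-1) = [[4, -1], [-3, 1]]  ->  [[43020942, -11395511], [-24231517, 6418514]]
... * rho(a^-1) = [[3, 2], [10, 7]]  ->  [[15107716, 6273307], [-8509411, -3533436]]
... * rho(b) = [[1, 1], [3, 4]]  ->  [[33927637, 40200944], [-19109719, -22643155]]
tr = 33927637 + -22643155 = 11284482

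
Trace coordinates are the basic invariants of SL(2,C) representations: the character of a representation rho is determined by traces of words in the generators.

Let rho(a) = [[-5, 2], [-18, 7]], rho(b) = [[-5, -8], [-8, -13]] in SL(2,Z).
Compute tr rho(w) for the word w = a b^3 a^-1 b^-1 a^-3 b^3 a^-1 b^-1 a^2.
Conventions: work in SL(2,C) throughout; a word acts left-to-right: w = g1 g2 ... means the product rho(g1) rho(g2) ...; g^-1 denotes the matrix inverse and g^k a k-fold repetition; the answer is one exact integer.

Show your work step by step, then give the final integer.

-38406276293758

rho(a) = [[-5, 2], [-18, 7]]
... * rho(b) = [[-5, -8], [-8, -13]]  ->  [[9, 14], [34, 53]]
... * rho(b) = [[-5, -8], [-8, -13]]  ->  [[-157, -254], [-594, -961]]
... * rho(b) = [[-5, -8], [-8, -13]]  ->  [[2817, 4558], [10658, 17245]]
... * rho(a^-1) = [[7, -2], [18, -5]]  ->  [[101763, -28424], [385016, -107541]]
... * rho(b^-1) = [[-13, 8], [8, -5]]  ->  [[-1550311, 956224], [-5865536, 3617833]]
... * rho(a^-1) = [[7, -2], [18, -5]]  ->  [[6359855, -1680498], [24062242, -6358093]]
... * rho(a^-1) = [[7, -2], [18, -5]]  ->  [[14270021, -4317220], [53990020, -16334019]]
... * rho(a^-1) = [[7, -2], [18, -5]]  ->  [[22180187, -6953942], [83917798, -26309945]]
... * rho(b) = [[-5, -8], [-8, -13]]  ->  [[-55269399, -87040250], [-209109430, -329313099]]
... * rho(b) = [[-5, -8], [-8, -13]]  ->  [[972668995, 1573678442], [3680051942, 5953945727]]
... * rho(b) = [[-5, -8], [-8, -13]]  ->  [[-17452772511, -28239171706], [-66031825526, -106841709987]]
... * rho(a^-1) = [[7, -2], [18, -5]]  ->  [[-630474498285, 176101403552], [-2385373558448, 666272200987]]
... * rho(b^-1) = [[-13, 8], [8, -5]]  ->  [[9604979706121, -5924303004040], [36340033867720, -22414349472519]]
... * rho(a) = [[-5, 2], [-18, 7]]  ->  [[58612555542115, -22260161616038], [221758121166742, -84220378572193]]
... * rho(a) = [[-5, 2], [-18, 7]]  ->  [[107620131378109, -38596020228036], [407176208465764, -146026407671867]]
tr = 107620131378109 + -146026407671867 = -38406276293758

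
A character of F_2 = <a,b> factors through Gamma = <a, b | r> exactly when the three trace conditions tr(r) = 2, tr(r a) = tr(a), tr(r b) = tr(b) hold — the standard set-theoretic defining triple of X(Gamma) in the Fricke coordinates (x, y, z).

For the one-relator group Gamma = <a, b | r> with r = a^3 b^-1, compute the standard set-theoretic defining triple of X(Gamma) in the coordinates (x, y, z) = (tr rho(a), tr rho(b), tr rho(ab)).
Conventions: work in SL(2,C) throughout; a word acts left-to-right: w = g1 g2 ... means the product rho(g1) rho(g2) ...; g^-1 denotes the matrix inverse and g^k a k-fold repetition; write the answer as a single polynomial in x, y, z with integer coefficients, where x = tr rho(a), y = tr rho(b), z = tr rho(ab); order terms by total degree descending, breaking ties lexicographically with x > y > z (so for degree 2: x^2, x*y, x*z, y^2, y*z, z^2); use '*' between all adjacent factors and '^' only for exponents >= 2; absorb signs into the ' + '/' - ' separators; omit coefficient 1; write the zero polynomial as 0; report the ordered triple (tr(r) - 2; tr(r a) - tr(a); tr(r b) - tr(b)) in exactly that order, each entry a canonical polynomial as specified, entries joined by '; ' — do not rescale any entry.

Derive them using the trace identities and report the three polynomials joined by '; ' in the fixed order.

x^3*y - x^2*z - 2*x*y + z - 2; x^4*y - x^3*z - 3*x^2*y + 2*x*z - x + y; x^3 - 3*x - y

apply: trace(a^2) = trace(a) trace(a) - trace(1)  (reduce the a square) = x^2 - 2
trace(a^3) = trace(a) trace(a^2) - trace(a)  (reduce the a square) = x^3 - 3*x
trace(a b a) = trace(a) trace(b a) - trace(b)  (reduce the a square) = x*z - y
apply: trace(a^3 b) = trace(a) trace(a b a) - trace(a b)  (reduce the a square) = x^2*z - x*y - z
trace(a^3 b^-1) = trace(a^3) trace(b) - trace(a^3 b)  (eliminate b^-1) = x^3*y - x^2*z - 2*x*y + z
use: trace(a^4) = trace(a) trace(a^3) - trace(a^2) = x^4 - 4*x^2 + 2
use: trace(a^4 b) = trace(a) trace(a^2 b a) - trace(a^2 b) = x^3*z - x^2*y - 2*x*z + y
use: trace(a^3 b^-1 a) = trace(a^4) trace(b) - trace(a^4 b) = x^4*y - x^3*z - 3*x^2*y + 2*x*z + y
assemble the triple (trace(r) - 2; trace(r a) - x; trace(r b) - y)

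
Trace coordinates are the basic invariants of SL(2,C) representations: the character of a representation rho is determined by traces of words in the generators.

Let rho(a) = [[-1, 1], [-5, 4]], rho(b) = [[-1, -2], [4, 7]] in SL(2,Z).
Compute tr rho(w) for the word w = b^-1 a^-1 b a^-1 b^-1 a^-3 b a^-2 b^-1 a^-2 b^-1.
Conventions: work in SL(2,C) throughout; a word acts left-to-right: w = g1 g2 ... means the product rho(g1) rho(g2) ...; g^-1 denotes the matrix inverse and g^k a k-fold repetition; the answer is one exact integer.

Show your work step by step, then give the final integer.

21584833170

rho(b^-1) = [[7, 2], [-4, -1]]
... * rho(a^-1) = [[4, -1], [5, -1]]  ->  [[38, -9], [-21, 5]]
... * rho(b) = [[-1, -2], [4, 7]]  ->  [[-74, -139], [41, 77]]
... * rho(a^-1) = [[4, -1], [5, -1]]  ->  [[-991, 213], [549, -118]]
... * rho(b^-1) = [[7, 2], [-4, -1]]  ->  [[-7789, -2195], [4315, 1216]]
... * rho(a^-1) = [[4, -1], [5, -1]]  ->  [[-42131, 9984], [23340, -5531]]
... * rho(a^-1) = [[4, -1], [5, -1]]  ->  [[-118604, 32147], [65705, -17809]]
... * rho(a^-1) = [[4, -1], [5, -1]]  ->  [[-313681, 86457], [173775, -47896]]
... * rho(b) = [[-1, -2], [4, 7]]  ->  [[659509, 1232561], [-365359, -682822]]
... * rho(a^-1) = [[4, -1], [5, -1]]  ->  [[8800841, -1892070], [-4875546, 1048181]]
... * rho(a^-1) = [[4, -1], [5, -1]]  ->  [[25743014, -6908771], [-14261279, 3827365]]
... * rho(b^-1) = [[7, 2], [-4, -1]]  ->  [[207836182, 58394799], [-115138413, -32349923]]
... * rho(a^-1) = [[4, -1], [5, -1]]  ->  [[1123318723, -266230981], [-622303267, 147488336]]
... * rho(a^-1) = [[4, -1], [5, -1]]  ->  [[3162119987, -857087742], [-1751771388, 474814931]]
... * rho(b^-1) = [[7, 2], [-4, -1]]  ->  [[25563190877, 7181327716], [-14161659440, -3978357707]]
tr = 25563190877 + -3978357707 = 21584833170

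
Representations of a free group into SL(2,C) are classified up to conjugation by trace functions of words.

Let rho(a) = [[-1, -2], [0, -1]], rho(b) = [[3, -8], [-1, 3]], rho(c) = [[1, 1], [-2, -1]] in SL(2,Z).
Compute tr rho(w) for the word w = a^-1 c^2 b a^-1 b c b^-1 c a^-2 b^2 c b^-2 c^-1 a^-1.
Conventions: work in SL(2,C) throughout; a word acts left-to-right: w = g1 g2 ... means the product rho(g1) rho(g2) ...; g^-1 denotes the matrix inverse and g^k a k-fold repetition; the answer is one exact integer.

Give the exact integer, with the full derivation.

-135956066

rho(a^-1) = [[-1, 2], [0, -1]]
... * rho(c) = [[1, 1], [-2, -1]]  ->  [[-5, -3], [2, 1]]
... * rho(c) = [[1, 1], [-2, -1]]  ->  [[1, -2], [0, 1]]
... * rho(b) = [[3, -8], [-1, 3]]  ->  [[5, -14], [-1, 3]]
... * rho(a^-1) = [[-1, 2], [0, -1]]  ->  [[-5, 24], [1, -5]]
... * rho(b) = [[3, -8], [-1, 3]]  ->  [[-39, 112], [8, -23]]
... * rho(c) = [[1, 1], [-2, -1]]  ->  [[-263, -151], [54, 31]]
... * rho(b^-1) = [[3, 8], [1, 3]]  ->  [[-940, -2557], [193, 525]]
... * rho(c) = [[1, 1], [-2, -1]]  ->  [[4174, 1617], [-857, -332]]
... * rho(a^-1) = [[-1, 2], [0, -1]]  ->  [[-4174, 6731], [857, -1382]]
... * rho(a^-1) = [[-1, 2], [0, -1]]  ->  [[4174, -15079], [-857, 3096]]
... * rho(b) = [[3, -8], [-1, 3]]  ->  [[27601, -78629], [-5667, 16144]]
... * rho(b) = [[3, -8], [-1, 3]]  ->  [[161432, -456695], [-33145, 93768]]
... * rho(c) = [[1, 1], [-2, -1]]  ->  [[1074822, 618127], [-220681, -126913]]
... * rho(b^-1) = [[3, 8], [1, 3]]  ->  [[3842593, 10452957], [-788956, -2146187]]
... * rho(b^-1) = [[3, 8], [1, 3]]  ->  [[21980736, 62099615], [-4513055, -12750209]]
... * rho(c^-1) = [[-1, -1], [2, 1]]  ->  [[102218494, 40118879], [-20987363, -8237154]]
... * rho(a^-1) = [[-1, 2], [0, -1]]  ->  [[-102218494, 164318109], [20987363, -33737572]]
tr = -102218494 + -33737572 = -135956066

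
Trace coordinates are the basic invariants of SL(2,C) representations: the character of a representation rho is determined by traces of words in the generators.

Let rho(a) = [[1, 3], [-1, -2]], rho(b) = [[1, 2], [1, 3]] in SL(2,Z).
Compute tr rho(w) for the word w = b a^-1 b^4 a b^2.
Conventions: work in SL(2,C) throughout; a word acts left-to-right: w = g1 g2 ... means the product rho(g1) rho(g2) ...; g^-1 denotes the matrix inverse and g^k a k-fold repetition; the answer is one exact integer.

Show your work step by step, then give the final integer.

-836

rho(b) = [[1, 2], [1, 3]]
... * rho(a^-1) = [[-2, -3], [1, 1]]  ->  [[0, -1], [1, 0]]
... * rho(b) = [[1, 2], [1, 3]]  ->  [[-1, -3], [1, 2]]
... * rho(b) = [[1, 2], [1, 3]]  ->  [[-4, -11], [3, 8]]
... * rho(b) = [[1, 2], [1, 3]]  ->  [[-15, -41], [11, 30]]
... * rho(b) = [[1, 2], [1, 3]]  ->  [[-56, -153], [41, 112]]
... * rho(a) = [[1, 3], [-1, -2]]  ->  [[97, 138], [-71, -101]]
... * rho(b) = [[1, 2], [1, 3]]  ->  [[235, 608], [-172, -445]]
... * rho(b) = [[1, 2], [1, 3]]  ->  [[843, 2294], [-617, -1679]]
tr = 843 + -1679 = -836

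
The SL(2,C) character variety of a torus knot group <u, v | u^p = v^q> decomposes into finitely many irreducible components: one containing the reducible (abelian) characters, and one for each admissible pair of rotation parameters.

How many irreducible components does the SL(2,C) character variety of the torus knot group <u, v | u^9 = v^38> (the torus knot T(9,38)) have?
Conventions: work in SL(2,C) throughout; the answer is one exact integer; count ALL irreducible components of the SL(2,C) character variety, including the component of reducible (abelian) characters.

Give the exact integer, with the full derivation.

For T(9,38): irreducibility forces the central element u^9 = v^38 to one of +I, -I.
This locks tr(u) to 2*cos(pi*alpha/9), alpha in 1..8, and tr(v) to 2*cos(pi*beta/38), beta in 1..37, on each component of irreducible characters.
u^9 = (-1)^alpha I and v^38 = (-1)^beta I must agree, so alpha and beta have equal parity.
Enumerate parity-matched pairs: 4*19 odd-odd plus 4*18 even-even gives 148.
components with irreducible characters: 148; plus the single component of reducible (abelian) characters: total 149.

149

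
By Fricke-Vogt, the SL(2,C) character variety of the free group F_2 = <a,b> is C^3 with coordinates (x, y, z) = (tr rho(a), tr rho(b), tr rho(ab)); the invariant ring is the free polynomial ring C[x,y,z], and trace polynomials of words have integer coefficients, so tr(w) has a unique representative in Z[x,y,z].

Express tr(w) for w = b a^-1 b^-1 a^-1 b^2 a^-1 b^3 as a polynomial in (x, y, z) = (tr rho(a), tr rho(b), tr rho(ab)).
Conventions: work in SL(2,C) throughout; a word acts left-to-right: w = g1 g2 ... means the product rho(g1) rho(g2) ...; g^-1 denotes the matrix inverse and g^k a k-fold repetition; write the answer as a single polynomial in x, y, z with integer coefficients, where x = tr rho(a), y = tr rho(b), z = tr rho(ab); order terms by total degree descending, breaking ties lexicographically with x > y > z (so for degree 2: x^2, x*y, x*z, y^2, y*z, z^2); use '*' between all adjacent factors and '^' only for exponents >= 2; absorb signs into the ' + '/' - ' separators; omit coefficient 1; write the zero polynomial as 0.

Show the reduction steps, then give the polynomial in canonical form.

x^2*y^6*z - x*y^7 - 2*x*y^5*z^2 - 4*x^2*y^4*z + y^6*z + y^4*z^3 + 6*x*y^5 + 6*x*y^3*z^2 + 4*x^2*y^2*z - 5*y^4*z - 2*y^2*z^3 - 10*x*y^3 - 3*x*y*z^2 - x^2*z + 5*y^2*z + 4*x*y + z

tr(b^2) = tr(b) tr(b) - tr(1)  (reduce the b square) = y^2 - 2
tr(b^3) = tr(b) tr(b^2) - tr(b)  (reduce the b square) = y^3 - 3*y
tr(b^4) = tr(b) tr(b^3) - tr(b^2)  (reduce the b square) = y^4 - 4*y^2 + 2
tr(b^5) = tr(b) tr(b^4) - tr(b^3)  (reduce the b square) = y^5 - 5*y^3 + 5*y
tr(a b^2) = tr(b) tr(a b) - tr(a)  (reduce the b square) = y*z - x
tr(b a b^2) = tr(b) tr(a b^2) - tr(a b)  (reduce the b square) = y^2*z - x*y - z
tr(b^2 a b^2) = tr(b) tr(b a b^2) - tr(b a b)  (reduce the b square) = y^3*z - x*y^2 - 2*y*z + x
tr(b^5 a) = tr(b) tr(b^2 a b^2) - tr(b^2 a b)  (reduce the b square) = y^4*z - x*y^3 - 3*y^2*z + 2*x*y + z
tr(b^4 a^-1 b) = tr(b^5) tr(a) - tr(b^5 a)  (eliminate a^-1) = x*y^5 - y^4*z - 4*x*y^3 + 3*y^2*z + 3*x*y - z
tr(a b a b) = tr(a b) tr(a b) - tr(1)  (split on a) = z^2 - 2
tr(a b a) = tr(a) tr(b a) - tr(b)  (reduce the a square) = x*z - y
tr(a b a b^2) = tr(b) tr(a b a b) - tr(a b a)  (reduce the b square) = y*z^2 - x*z - y
tr(b^2 a b a b) = tr(b) tr(a b a b^2) - tr(a b a b)  (reduce the b square) = y^2*z^2 - x*y*z - y^2 - z^2 + 2
tr(b a b^4 a) = tr(b) tr(b^2 a b a b) - tr(b^2 a b a)  (reduce the b square) = y^3*z^2 - x*y^2*z - y^3 - 2*y*z^2 + x*z + 3*y
tr(b^4 a^-1 b a) = tr(b a b^4) tr(a) - tr(b a b^4 a)  (eliminate a^-1) = x*y^4*z - x^2*y^3 - y^3*z^2 - 2*x*y^2*z + 2*x^2*y + y^3 + 2*y*z^2 - 3*y
tr(b a^-1 b^4 a^-1) = tr(b^4 a^-1 b) tr(a) - tr(b^4 a^-1 b a)  (eliminate a^-1) = x^2*y^5 - 2*x*y^4*z - 3*x^2*y^3 + y^3*z^2 + 5*x*y^2*z + x^2*y - y^3 - 2*y*z^2 - x*z + 3*y
tr(b^6) = tr(b) tr(b^5) - tr(b^4)  (reduce the b square) = y^6 - 6*y^4 + 9*y^2 - 2
tr(b^6 a) = tr(b) tr(b^2 a b^3) - tr(b^2 a b^2)  (reduce the b square) = y^5*z - x*y^4 - 4*y^3*z + 3*x*y^2 + 3*y*z - x
tr(b^2 a^-1 b^4) = tr(b^6) tr(a) - tr(b^6 a)  (eliminate a^-1) = x*y^6 - y^5*z - 5*x*y^4 + 4*y^3*z + 6*x*y^2 - 3*y*z - x
tr(b^5 a b^2) = tr(b) tr(b^3 a b^3) - tr(b^3 a b^2)  (reduce the b square) = y^6*z - x*y^5 - 5*y^4*z + 4*x*y^3 + 6*y^2*z - 3*x*y - z
tr(a^2 b^2) = tr(a) tr(b^2 a) - tr(b^2)  (reduce the a square) = x*y*z - x^2 - y^2 + 2
tr(a b^3 a) = tr(b) tr(a^2 b^2) - tr(a^2 b)  (reduce the b square) = x*y^2*z - x^2*y - y^3 - x*z + 3*y
tr(b^2 a b^2 a b) = tr(b) tr(a b^3 a b) - tr(a b^3 a)  (reduce the b square) = y^3*z^2 - 2*x*y^2*z + x^2*y - y*z^2 + x*z - y
tr(b^2 a b^2 a) = tr(b) tr(a b^2 a b) - tr(a b^2 a)  (reduce the b square) = y^2*z^2 - 2*x*y*z + x^2 - 2
tr(b a b^2 a b^3) = tr(b) tr(b^2 a b^2 a b) - tr(b^2 a b^2 a)  (reduce the b square) = y^4*z^2 - 2*x*y^3*z + x^2*y^2 - 2*y^2*z^2 + 3*x*y*z - x^2 - y^2 + 2
tr(b^5 a b^2 a) = tr(b) tr(b a b^2 a b^3) - tr(b a b^2 a b^2)  (reduce the b square) = y^5*z^2 - 2*x*y^4*z + x^2*y^3 - 3*y^3*z^2 + 5*x*y^2*z - 2*x^2*y - y^3 + y*z^2 - x*z + 3*y
tr(b a b^2 a^-1 b^4) = tr(b^5 a b^2) tr(a) - tr(b^5 a b^2 a)  (eliminate a^-1) = x*y^6*z - x^2*y^5 - y^5*z^2 - 3*x*y^4*z + 3*x^2*y^3 + 3*y^3*z^2 + x*y^2*z - x^2*y + y^3 - y*z^2 - 3*y
tr(b^2 a b a b^3) = tr(b) tr(b^3 a b a b) - tr(b^3 a b a)  (reduce the b square) = y^4*z^2 - x*y^3*z - y^4 - 3*y^2*z^2 + 2*x*y*z + 4*y^2 + z^2 - 2
tr(b^4 a b a b^2) = tr(b) tr(b^2 a b a b^3) - tr(b^2 a b a b^2)  (reduce the b square) = y^5*z^2 - x*y^4*z - y^5 - 4*y^3*z^2 + 3*x*y^2*z + 5*y^3 + 3*y*z^2 - x*z - 5*y
tr(a b a b a b) = tr(a b a b) tr(a b) - tr(b a)  (split on a) = z^3 - 3*z
tr(a b a b a) = tr(a) tr(b a b a) - tr(b a b)  (reduce the a square) = x*z^2 - y*z - x
tr(a b a b a b^2) = tr(b) tr(a b a b a b) - tr(a b a b a)  (reduce the b square) = y*z^3 - x*z^2 - 2*y*z + x
tr(a b a b a b^3) = tr(b) tr(a b a b a b^2) - tr(a b a b a b)  (reduce the b square) = y^2*z^3 - x*y*z^2 - 2*y^2*z - z^3 + x*y + 3*z
tr(a b^4 a b a b) = tr(b) tr(a b a b a b^3) - tr(a b a b a b^2)  (reduce the b square) = y^3*z^3 - x*y^2*z^2 - 2*y^3*z - 2*y*z^3 + x*y^2 + x*z^2 + 5*y*z - x
tr(a b a^2) = tr(a) tr(a b a) - tr(a b)  (reduce the a square) = x^2*z - x*y - z
tr(a b a^2 b^2) = tr(b) tr(a b a^2 b) - tr(a b a^2)  (reduce the b square) = x*y*z^2 - x^2*z - y^2*z + z
tr(a b a^2 b^3) = tr(b) tr(a b a^2 b^2) - tr(a b a^2 b)  (reduce the b square) = x*y^2*z^2 - x^2*y*z - y^3*z - x*z^2 + 2*y*z + x
tr(a b^4 a b a) = tr(b) tr(a b a^2 b^3) - tr(a b a^2 b^2)  (reduce the b square) = x*y^3*z^2 - x^2*y^2*z - y^4*z - 2*x*y*z^2 + x^2*z + 3*y^2*z + x*y - z
tr(b^4 a b a b^2 a) = tr(b) tr(a b^4 a b a b) - tr(a b^4 a b a)  (reduce the b square) = y^4*z^3 - 2*x*y^3*z^2 + x^2*y^2*z - y^4*z - 2*y^2*z^3 + x*y^3 + 3*x*y*z^2 - x^2*z + 2*y^2*z - 2*x*y + z
tr(b a b^2 a^-1 b^4 a) = tr(b^4 a b a b^2) tr(a) - tr(b^4 a b a b^2 a)  (eliminate a^-1) = x*y^5*z^2 - x^2*y^4*z - y^4*z^3 - x*y^5 - 2*x*y^3*z^2 + 2*x^2*y^2*z + y^4*z + 2*y^2*z^3 + 4*x*y^3 - 2*y^2*z - 3*x*y - z
tr(a b^2 a^-1 b^4 a^-1 b) = tr(b a b^2 a^-1 b^4) tr(a) - tr(b a b^2 a^-1 b^4 a)  (eliminate a^-1) = x^2*y^6*z - x^3*y^5 - 2*x*y^5*z^2 - 2*x^2*y^4*z + y^4*z^3 + 3*x^3*y^3 + x*y^5 + 5*x*y^3*z^2 - x^2*y^2*z - y^4*z - 2*y^2*z^3 - x^3*y - 3*x*y^3 - x*y*z^2 + 2*y^2*z + z
tr(b^2 a^-1 b^4 a^-1 b^-1 a) = tr(a b^2 a^-1 b^4 a^-1) tr(b) - tr(a b^2 a^-1 b^4 a^-1 b)  (eliminate b^-1) = -x^2*y^6*z + x^3*y^5 + x*y^7 + 2*x*y^5*z^2 + 2*x^2*y^4*z - y^6*z - y^4*z^3 - 3*x^3*y^3 - 6*x*y^5 - 5*x*y^3*z^2 + x^2*y^2*z + 5*y^4*z + 2*y^2*z^3 + x^3*y + 9*x*y^3 + x*y*z^2 - 5*y^2*z - x*y - z
tr(b a^-1 b^-1 a^-1 b^2 a^-1 b^3) = tr(b^2 a^-1 b^4 a^-1 b^-1) tr(a) - tr(b^2 a^-1 b^4 a^-1 b^-1 a)  (eliminate a^-1) = x^2*y^6*z - x*y^7 - 2*x*y^5*z^2 - 4*x^2*y^4*z + y^6*z + y^4*z^3 + 6*x*y^5 + 6*x*y^3*z^2 + 4*x^2*y^2*z - 5*y^4*z - 2*y^2*z^3 - 10*x*y^3 - 3*x*y*z^2 - x^2*z + 5*y^2*z + 4*x*y + z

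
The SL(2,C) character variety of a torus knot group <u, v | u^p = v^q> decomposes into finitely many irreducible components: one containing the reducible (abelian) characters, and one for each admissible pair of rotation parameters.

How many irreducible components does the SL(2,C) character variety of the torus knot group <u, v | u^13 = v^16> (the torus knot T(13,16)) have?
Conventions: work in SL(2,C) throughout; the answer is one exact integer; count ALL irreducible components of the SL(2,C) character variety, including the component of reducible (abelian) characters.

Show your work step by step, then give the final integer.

For T(13,16): irreducibility forces the central element u^13 = v^16 to one of +I, -I.
On an irreducible component, tr(u) is locked at 2*cos(pi*alpha/13) for some alpha in 1..12, and tr(v) at 2*cos(pi*beta/16) for some beta in 1..15.
Consistency of u^13 = (-1)^alpha I with v^16 = (-1)^beta I forces alpha = beta (mod 2).
count pairs: odd alpha (6 choices) x odd beta (8), plus even alpha (6) x even beta (7): 6*8 + 6*7 = 90.
That is 90 components of irreducible characters, and with the reducible (abelian) component the total is 91.

91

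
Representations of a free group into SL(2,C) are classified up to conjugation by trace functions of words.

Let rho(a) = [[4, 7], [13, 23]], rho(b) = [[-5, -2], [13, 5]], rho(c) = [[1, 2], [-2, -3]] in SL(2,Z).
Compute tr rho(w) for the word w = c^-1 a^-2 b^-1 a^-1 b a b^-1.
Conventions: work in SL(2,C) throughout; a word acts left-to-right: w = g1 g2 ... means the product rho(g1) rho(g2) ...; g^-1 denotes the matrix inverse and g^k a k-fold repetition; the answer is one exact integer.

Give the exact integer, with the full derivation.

-191662390

rho(c^-1) = [[-3, -2], [2, 1]]
... * rho(a^-1) = [[23, -7], [-13, 4]]  ->  [[-43, 13], [33, -10]]
... * rho(a^-1) = [[23, -7], [-13, 4]]  ->  [[-1158, 353], [889, -271]]
... * rho(b^-1) = [[5, 2], [-13, -5]]  ->  [[-10379, -4081], [7968, 3133]]
... * rho(a^-1) = [[23, -7], [-13, 4]]  ->  [[-185664, 56329], [142535, -43244]]
... * rho(b) = [[-5, -2], [13, 5]]  ->  [[1660597, 652973], [-1274847, -501290]]
... * rho(a) = [[4, 7], [13, 23]]  ->  [[15131037, 26642558], [-11616158, -20453599]]
... * rho(b^-1) = [[5, 2], [-13, -5]]  ->  [[-270698069, -102950716], [207815997, 79035679]]
tr = -270698069 + 79035679 = -191662390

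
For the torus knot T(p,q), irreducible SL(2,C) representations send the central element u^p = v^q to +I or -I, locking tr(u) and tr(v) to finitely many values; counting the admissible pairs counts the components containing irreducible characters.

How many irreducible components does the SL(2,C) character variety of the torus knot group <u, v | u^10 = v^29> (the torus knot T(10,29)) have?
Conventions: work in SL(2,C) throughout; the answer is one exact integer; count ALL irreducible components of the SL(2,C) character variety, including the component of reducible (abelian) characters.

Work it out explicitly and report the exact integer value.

127

In the torus knot group T(10,29), u^10 = v^29 is central, so an irreducible representation sends it to +I or -I (Schur).
On an irreducible component, tr(u) is locked at 2*cos(pi*alpha/10) for some alpha in 1..9, and tr(v) at 2*cos(pi*beta/29) for some beta in 1..28.
The two central values (-1)^alpha I and (-1)^beta I must be the same matrix, so alpha and beta share a parity.
Enumerate parity-matched pairs: 5*14 odd-odd plus 4*14 even-even gives 126.
That is 126 components of irreducible characters, and with the reducible (abelian) component the total is 127.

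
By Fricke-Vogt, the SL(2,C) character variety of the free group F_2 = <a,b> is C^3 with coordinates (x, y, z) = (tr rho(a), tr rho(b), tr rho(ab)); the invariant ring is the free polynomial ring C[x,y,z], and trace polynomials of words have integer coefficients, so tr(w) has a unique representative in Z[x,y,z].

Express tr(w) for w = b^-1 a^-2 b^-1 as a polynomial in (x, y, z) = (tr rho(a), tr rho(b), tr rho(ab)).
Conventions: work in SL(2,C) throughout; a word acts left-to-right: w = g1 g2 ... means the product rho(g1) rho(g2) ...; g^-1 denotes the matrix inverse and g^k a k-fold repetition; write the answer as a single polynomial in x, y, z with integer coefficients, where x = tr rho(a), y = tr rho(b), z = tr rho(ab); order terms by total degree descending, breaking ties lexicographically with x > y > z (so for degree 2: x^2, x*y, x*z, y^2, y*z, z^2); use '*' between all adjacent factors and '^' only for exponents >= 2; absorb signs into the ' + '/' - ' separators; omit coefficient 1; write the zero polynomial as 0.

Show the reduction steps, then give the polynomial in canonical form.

tr(b^-1) = tr(b) = y
tr(b^-1 a) = tr(a) * tr(b) - tr(a b) = x*y - z
tr(b^-1 a^-1) = tr(b^-1) * tr(a) - tr(b^-1 a) = z
tr(a^-1 b^-2) = tr(b^-1 a^-1) * tr(b) - tr(b^-1 a^-1 b) = y*z - x
tr(b^-2) = tr(b^-1) * tr(b) - tr(1) = y^2 - 2
tr(b^-1 a^-2 b^-1) = tr(a^-1 b^-2) * tr(a) - tr(a^-1 b^-2 a) = x*y*z - x^2 - y^2 + 2

x*y*z - x^2 - y^2 + 2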